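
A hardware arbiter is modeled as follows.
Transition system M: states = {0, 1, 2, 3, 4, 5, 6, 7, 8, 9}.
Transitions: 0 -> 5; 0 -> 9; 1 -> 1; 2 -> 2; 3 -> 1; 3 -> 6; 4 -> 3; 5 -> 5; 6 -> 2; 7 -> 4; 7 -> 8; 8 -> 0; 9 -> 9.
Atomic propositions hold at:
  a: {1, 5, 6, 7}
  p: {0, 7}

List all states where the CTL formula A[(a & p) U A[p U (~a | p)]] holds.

Sat(a & p) = {7}
Sat(~a) = {0, 2, 3, 4, 8, 9}
Sat(~a | p) = {0, 2, 3, 4, 7, 8, 9}
A[p U (~a | p)]: least fixpoint, start Z0 = Sat((~a | p)) = {0, 2, 3, 4, 7, 8, 9}, add states in Sat(p) with every successor in Z. Already a fixed point.
Sat(A[p U (~a | p)]) = {0, 2, 3, 4, 7, 8, 9}
A[(a & p) U A[p U (~a | p)]]: least fixpoint, start Z0 = Sat(A[p U (~a | p)]) = {0, 2, 3, 4, 7, 8, 9}, add states in Sat(a & p) with every successor in Z. Already a fixed point.
Sat(A[(a & p) U A[p U (~a | p)]]) = {0, 2, 3, 4, 7, 8, 9}

{0, 2, 3, 4, 7, 8, 9}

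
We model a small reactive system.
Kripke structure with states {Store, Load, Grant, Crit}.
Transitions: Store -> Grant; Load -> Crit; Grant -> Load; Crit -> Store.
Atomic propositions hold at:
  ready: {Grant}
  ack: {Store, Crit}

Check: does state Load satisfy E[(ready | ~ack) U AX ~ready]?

Yes

Sat(~ack) = {Load, Grant}
Sat(ready | ~ack) = {Load, Grant}
Sat(~ready) = {Store, Load, Crit}
Sat(AX ~ready) = {s : every successor in {Store, Load, Crit}} = {Load, Grant, Crit}
E[(ready | ~ack) U AX ~ready]: least fixpoint, start Z0 = Sat(AX ~ready) = {Load, Grant, Crit}, add states in Sat(ready | ~ack) with some successor in Z. Already a fixed point.
Sat(E[(ready | ~ack) U AX ~ready]) = {Load, Grant, Crit}
Load ∈ Sat(E[(ready | ~ack) U AX ~ready]) = {Load, Grant, Crit}, so the formula holds at Load.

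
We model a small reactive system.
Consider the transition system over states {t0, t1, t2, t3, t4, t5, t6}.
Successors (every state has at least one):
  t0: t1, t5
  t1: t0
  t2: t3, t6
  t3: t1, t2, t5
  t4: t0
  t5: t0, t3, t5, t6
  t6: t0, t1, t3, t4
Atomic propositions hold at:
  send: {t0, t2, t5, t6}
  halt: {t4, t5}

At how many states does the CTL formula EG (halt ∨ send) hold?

Sat(halt ∨ send) = {t0, t2, t4, t5, t6}
EG (halt ∨ send): greatest fixpoint, start Z0 = {t0, t2, t4, t5, t6}, keep only states in Sat with some successor in Z. Already a fixed point.
Sat(EG (halt ∨ send)) = {t0, t2, t4, t5, t6}
|Sat(EG (halt ∨ send))| = |{t0, t2, t4, t5, t6}| = 5.

5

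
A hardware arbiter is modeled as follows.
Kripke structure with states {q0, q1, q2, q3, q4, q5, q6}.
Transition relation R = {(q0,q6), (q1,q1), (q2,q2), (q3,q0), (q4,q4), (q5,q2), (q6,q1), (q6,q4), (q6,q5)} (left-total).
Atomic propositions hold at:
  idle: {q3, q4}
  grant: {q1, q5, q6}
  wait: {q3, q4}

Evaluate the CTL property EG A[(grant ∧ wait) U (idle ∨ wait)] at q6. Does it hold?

Sat(grant ∧ wait) = ∅
Sat(idle ∨ wait) = {q3, q4}
A[(grant ∧ wait) U (idle ∨ wait)]: least fixpoint, start Z0 = Sat((idle ∨ wait)) = {q3, q4}, add states in Sat(grant ∧ wait) with every successor in Z. Already a fixed point.
Sat(A[(grant ∧ wait) U (idle ∨ wait)]) = {q3, q4}
EG A[(grant ∧ wait) U (idle ∨ wait)]: greatest fixpoint, start Z0 = {q3, q4}, keep only states in Sat with some successor in Z. Z1 = {q4}; fixed.
Sat(EG A[(grant ∧ wait) U (idle ∨ wait)]) = {q4}
q6 ∉ Sat(EG A[(grant ∧ wait) U (idle ∨ wait)]) = {q4}, so the formula does not hold at q6.

No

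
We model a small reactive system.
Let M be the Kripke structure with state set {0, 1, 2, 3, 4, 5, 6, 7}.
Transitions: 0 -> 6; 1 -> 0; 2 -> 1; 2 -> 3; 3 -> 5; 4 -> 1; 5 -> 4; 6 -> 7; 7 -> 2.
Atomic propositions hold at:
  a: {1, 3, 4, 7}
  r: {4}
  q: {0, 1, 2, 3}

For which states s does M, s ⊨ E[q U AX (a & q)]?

{2, 4}

Sat(a & q) = {1, 3}
Sat(AX (a & q)) = {s : every successor in {1, 3}} = {2, 4}
E[q U AX (a & q)]: least fixpoint, start Z0 = Sat(AX (a & q)) = {2, 4}, add states in Sat(q) with some successor in Z. Already a fixed point.
Sat(E[q U AX (a & q)]) = {2, 4}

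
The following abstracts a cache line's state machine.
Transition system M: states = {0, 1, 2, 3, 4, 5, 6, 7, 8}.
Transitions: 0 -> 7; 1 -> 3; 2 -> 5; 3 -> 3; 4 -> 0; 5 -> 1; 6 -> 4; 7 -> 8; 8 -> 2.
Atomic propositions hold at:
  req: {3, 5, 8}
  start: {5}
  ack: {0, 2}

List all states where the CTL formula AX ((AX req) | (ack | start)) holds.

Sat(AX req) = {s : every successor in {3, 5, 8}} = {1, 2, 3, 7}
Sat(ack | start) = {0, 2, 5}
Sat((AX req) | (ack | start)) = {0, 1, 2, 3, 5, 7}
Sat(AX ((AX req) | (ack | start))) = {s : every successor in {0, 1, 2, 3, 5, 7}} = {0, 1, 2, 3, 4, 5, 8}

{0, 1, 2, 3, 4, 5, 8}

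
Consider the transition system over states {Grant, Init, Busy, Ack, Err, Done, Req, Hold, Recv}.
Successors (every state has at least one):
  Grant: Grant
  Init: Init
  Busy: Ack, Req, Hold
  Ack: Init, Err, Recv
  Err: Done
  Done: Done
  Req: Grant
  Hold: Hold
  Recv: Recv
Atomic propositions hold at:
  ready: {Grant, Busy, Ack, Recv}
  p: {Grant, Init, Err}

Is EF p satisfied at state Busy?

Yes

EF p: least fixpoint, start Z0 = {Grant, Init, Err}, add states with some successor in Z. Z1 = {Grant, Init, Ack, Err, Req}; Z2 = {Grant, Init, Busy, Ack, Err, Req}; fixed.
Sat(EF p) = {Grant, Init, Busy, Ack, Err, Req}
Busy ∈ Sat(EF p) = {Grant, Init, Busy, Ack, Err, Req}, so the formula holds at Busy.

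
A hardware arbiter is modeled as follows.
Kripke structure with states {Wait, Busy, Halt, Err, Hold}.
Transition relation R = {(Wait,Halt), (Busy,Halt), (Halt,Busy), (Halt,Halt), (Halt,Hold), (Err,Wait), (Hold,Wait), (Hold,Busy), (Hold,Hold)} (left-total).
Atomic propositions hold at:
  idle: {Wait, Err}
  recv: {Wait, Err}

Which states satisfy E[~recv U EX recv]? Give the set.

Sat(~recv) = {Busy, Halt, Hold}
Sat(EX recv) = {s : some successor in {Wait, Err}} = {Err, Hold}
E[~recv U EX recv]: least fixpoint, start Z0 = Sat(EX recv) = {Err, Hold}, add states in Sat(~recv) with some successor in Z. Z1 = {Halt, Err, Hold}; Z2 = {Busy, Halt, Err, Hold}; fixed.
Sat(E[~recv U EX recv]) = {Busy, Halt, Err, Hold}

{Busy, Halt, Err, Hold}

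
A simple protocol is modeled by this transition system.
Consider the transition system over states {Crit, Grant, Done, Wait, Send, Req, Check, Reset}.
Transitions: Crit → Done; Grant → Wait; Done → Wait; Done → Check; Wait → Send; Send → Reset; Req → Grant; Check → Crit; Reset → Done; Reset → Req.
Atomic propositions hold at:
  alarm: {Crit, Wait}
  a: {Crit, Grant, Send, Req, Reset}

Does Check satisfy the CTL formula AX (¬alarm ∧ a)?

No

Sat(¬alarm) = {Grant, Done, Send, Req, Check, Reset}
Sat(¬alarm ∧ a) = {Grant, Send, Req, Reset}
Sat(AX (¬alarm ∧ a)) = {s : every successor in {Grant, Send, Req, Reset}} = {Wait, Send, Req}
Check ∉ Sat(AX (¬alarm ∧ a)) = {Wait, Send, Req}, so the formula does not hold at Check.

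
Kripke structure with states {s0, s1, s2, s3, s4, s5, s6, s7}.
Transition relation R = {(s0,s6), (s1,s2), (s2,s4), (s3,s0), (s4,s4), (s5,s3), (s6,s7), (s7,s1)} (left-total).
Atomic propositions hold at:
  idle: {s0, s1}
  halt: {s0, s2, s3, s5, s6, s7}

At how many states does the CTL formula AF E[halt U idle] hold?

6

E[halt U idle]: least fixpoint, start Z0 = Sat(idle) = {s0, s1}, add states in Sat(halt) with some successor in Z. Z1 = {s0, s1, s3, s7}; Z2 = {s0, s1, s3, s5, s6, s7}; fixed.
Sat(E[halt U idle]) = {s0, s1, s3, s5, s6, s7}
AF E[halt U idle]: least fixpoint, start Z0 = {s0, s1, s3, s5, s6, s7}, add states with every successor in Z. Already a fixed point.
Sat(AF E[halt U idle]) = {s0, s1, s3, s5, s6, s7}
|Sat(AF E[halt U idle])| = |{s0, s1, s3, s5, s6, s7}| = 6.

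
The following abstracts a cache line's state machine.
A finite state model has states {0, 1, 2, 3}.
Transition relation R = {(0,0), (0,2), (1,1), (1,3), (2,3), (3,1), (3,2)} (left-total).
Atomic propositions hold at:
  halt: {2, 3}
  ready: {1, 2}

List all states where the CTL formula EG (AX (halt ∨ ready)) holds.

Sat(halt ∨ ready) = {1, 2, 3}
Sat(AX (halt ∨ ready)) = {s : every successor in {1, 2, 3}} = {1, 2, 3}
EG (AX (halt ∨ ready)): greatest fixpoint, start Z0 = {1, 2, 3}, keep only states in Sat with some successor in Z. Already a fixed point.
Sat(EG (AX (halt ∨ ready))) = {1, 2, 3}

{1, 2, 3}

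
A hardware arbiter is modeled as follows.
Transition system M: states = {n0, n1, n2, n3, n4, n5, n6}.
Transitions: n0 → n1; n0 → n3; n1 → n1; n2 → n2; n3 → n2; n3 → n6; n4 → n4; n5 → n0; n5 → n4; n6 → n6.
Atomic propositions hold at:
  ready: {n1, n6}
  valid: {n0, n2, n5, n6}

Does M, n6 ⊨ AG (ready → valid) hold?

Yes

Sat(ready → valid) = {n0, n2, n3, n4, n5, n6}
AG (ready → valid): greatest fixpoint, start Z0 = {n0, n2, n3, n4, n5, n6}, keep only states in Sat with every successor in Z. Z1 = {n2, n3, n4, n5, n6}; Z2 = {n2, n3, n4, n6}; fixed.
Sat(AG (ready → valid)) = {n2, n3, n4, n6}
n6 ∈ Sat(AG (ready → valid)) = {n2, n3, n4, n6}, so the formula holds at n6.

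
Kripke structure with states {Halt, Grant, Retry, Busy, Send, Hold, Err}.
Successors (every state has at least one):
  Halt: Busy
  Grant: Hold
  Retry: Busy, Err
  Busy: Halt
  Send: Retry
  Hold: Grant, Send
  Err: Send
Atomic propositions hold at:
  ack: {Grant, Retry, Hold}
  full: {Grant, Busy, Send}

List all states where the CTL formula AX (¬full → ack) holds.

Sat(¬full) = {Halt, Retry, Hold, Err}
Sat(¬full → ack) = {Grant, Retry, Busy, Send, Hold}
Sat(AX (¬full → ack)) = {s : every successor in {Grant, Retry, Busy, Send, Hold}} = {Halt, Grant, Send, Hold, Err}

{Halt, Grant, Send, Hold, Err}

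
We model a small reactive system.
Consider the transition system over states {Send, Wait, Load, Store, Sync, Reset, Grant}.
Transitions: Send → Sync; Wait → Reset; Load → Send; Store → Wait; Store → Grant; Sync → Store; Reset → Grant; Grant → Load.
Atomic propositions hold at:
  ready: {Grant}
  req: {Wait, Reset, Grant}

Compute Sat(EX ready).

{Store, Reset}

Sat(EX ready) = {s : some successor in {Grant}} = {Store, Reset}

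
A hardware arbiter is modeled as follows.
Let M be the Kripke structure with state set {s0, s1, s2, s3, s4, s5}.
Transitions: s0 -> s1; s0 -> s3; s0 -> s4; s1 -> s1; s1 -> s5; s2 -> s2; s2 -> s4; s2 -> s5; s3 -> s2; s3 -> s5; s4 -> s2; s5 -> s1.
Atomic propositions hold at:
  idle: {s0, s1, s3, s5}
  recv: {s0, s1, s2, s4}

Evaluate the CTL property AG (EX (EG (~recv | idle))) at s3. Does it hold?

No

Sat(~recv) = {s3, s5}
Sat(~recv | idle) = {s0, s1, s3, s5}
EG (~recv | idle): greatest fixpoint, start Z0 = {s0, s1, s3, s5}, keep only states in Sat with some successor in Z. Already a fixed point.
Sat(EG (~recv | idle)) = {s0, s1, s3, s5}
Sat(EX (EG (~recv | idle))) = {s : some successor in {s0, s1, s3, s5}} = {s0, s1, s2, s3, s5}
AG (EX (EG (~recv | idle))): greatest fixpoint, start Z0 = {s0, s1, s2, s3, s5}, keep only states in Sat with every successor in Z. Z1 = {s1, s3, s5}; Z2 = {s1, s5}; fixed.
Sat(AG (EX (EG (~recv | idle)))) = {s1, s5}
s3 ∉ Sat(AG (EX (EG (~recv | idle)))) = {s1, s5}, so the formula does not hold at s3.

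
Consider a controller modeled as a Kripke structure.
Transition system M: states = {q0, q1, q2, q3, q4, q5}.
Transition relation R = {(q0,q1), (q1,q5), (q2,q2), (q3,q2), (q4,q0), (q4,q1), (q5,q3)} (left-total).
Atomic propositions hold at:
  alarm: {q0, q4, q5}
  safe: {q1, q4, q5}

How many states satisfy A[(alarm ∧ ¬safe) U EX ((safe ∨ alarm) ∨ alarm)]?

3

Sat(¬safe) = {q0, q2, q3}
Sat(alarm ∧ ¬safe) = {q0}
Sat(safe ∨ alarm) = {q0, q1, q4, q5}
Sat((safe ∨ alarm) ∨ alarm) = {q0, q1, q4, q5}
Sat(EX ((safe ∨ alarm) ∨ alarm)) = {s : some successor in {q0, q1, q4, q5}} = {q0, q1, q4}
A[(alarm ∧ ¬safe) U EX ((safe ∨ alarm) ∨ alarm)]: least fixpoint, start Z0 = Sat(EX ((safe ∨ alarm) ∨ alarm)) = {q0, q1, q4}, add states in Sat(alarm ∧ ¬safe) with every successor in Z. Already a fixed point.
Sat(A[(alarm ∧ ¬safe) U EX ((safe ∨ alarm) ∨ alarm)]) = {q0, q1, q4}
|Sat(A[(alarm ∧ ¬safe) U EX ((safe ∨ alarm) ∨ alarm)])| = |{q0, q1, q4}| = 3.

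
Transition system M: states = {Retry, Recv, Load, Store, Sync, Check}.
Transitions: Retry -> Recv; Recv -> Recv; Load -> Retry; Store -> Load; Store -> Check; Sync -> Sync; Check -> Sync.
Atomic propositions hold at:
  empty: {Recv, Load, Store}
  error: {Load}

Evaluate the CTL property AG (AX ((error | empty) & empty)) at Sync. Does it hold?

Sat(error | empty) = {Recv, Load, Store}
Sat((error | empty) & empty) = {Recv, Load, Store}
Sat(AX ((error | empty) & empty)) = {s : every successor in {Recv, Load, Store}} = {Retry, Recv}
AG (AX ((error | empty) & empty)): greatest fixpoint, start Z0 = {Retry, Recv}, keep only states in Sat with every successor in Z. Already a fixed point.
Sat(AG (AX ((error | empty) & empty))) = {Retry, Recv}
Sync ∉ Sat(AG (AX ((error | empty) & empty))) = {Retry, Recv}, so the formula does not hold at Sync.

No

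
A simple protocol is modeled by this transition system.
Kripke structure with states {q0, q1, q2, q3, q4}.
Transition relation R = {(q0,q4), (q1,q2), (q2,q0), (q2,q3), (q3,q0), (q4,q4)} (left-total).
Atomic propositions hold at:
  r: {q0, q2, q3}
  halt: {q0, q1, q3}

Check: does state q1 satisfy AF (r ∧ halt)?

Yes

Sat(r ∧ halt) = {q0, q3}
AF (r ∧ halt): least fixpoint, start Z0 = {q0, q3}, add states with every successor in Z. Z1 = {q0, q2, q3}; Z2 = {q0, q1, q2, q3}; fixed.
Sat(AF (r ∧ halt)) = {q0, q1, q2, q3}
q1 ∈ Sat(AF (r ∧ halt)) = {q0, q1, q2, q3}, so the formula holds at q1.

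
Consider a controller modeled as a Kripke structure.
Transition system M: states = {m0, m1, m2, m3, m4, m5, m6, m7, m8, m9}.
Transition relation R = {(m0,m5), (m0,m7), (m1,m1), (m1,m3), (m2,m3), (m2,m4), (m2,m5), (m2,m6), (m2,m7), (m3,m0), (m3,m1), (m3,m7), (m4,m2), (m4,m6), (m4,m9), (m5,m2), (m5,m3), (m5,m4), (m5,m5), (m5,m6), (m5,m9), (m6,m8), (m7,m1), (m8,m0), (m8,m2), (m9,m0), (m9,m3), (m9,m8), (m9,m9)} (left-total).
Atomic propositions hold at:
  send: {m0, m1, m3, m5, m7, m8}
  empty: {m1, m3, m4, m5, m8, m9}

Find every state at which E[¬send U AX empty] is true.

Sat(¬send) = {m2, m4, m6, m9}
Sat(AX empty) = {s : every successor in {m1, m3, m4, m5, m8, m9}} = {m1, m6, m7}
E[¬send U AX empty]: least fixpoint, start Z0 = Sat(AX empty) = {m1, m6, m7}, add states in Sat(¬send) with some successor in Z. Z1 = {m1, m2, m4, m6, m7}; fixed.
Sat(E[¬send U AX empty]) = {m1, m2, m4, m6, m7}

{m1, m2, m4, m6, m7}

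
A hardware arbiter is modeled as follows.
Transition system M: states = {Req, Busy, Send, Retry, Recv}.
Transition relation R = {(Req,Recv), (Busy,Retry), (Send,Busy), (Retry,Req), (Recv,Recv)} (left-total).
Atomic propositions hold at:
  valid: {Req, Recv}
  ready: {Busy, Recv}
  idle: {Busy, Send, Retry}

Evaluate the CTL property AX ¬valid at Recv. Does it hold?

No

Sat(¬valid) = {Busy, Send, Retry}
Sat(AX ¬valid) = {s : every successor in {Busy, Send, Retry}} = {Busy, Send}
Recv ∉ Sat(AX ¬valid) = {Busy, Send}, so the formula does not hold at Recv.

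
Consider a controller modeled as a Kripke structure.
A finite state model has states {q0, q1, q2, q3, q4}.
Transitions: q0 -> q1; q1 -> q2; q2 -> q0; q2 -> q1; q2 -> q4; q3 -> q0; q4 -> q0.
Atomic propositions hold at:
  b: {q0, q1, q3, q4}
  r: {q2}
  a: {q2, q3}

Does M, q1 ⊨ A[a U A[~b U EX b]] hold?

No

Sat(~b) = {q2}
Sat(EX b) = {s : some successor in {q0, q1, q3, q4}} = {q0, q2, q3, q4}
A[~b U EX b]: least fixpoint, start Z0 = Sat(EX b) = {q0, q2, q3, q4}, add states in Sat(~b) with every successor in Z. Already a fixed point.
Sat(A[~b U EX b]) = {q0, q2, q3, q4}
A[a U A[~b U EX b]]: least fixpoint, start Z0 = Sat(A[~b U EX b]) = {q0, q2, q3, q4}, add states in Sat(a) with every successor in Z. Already a fixed point.
Sat(A[a U A[~b U EX b]]) = {q0, q2, q3, q4}
q1 ∉ Sat(A[a U A[~b U EX b]]) = {q0, q2, q3, q4}, so the formula does not hold at q1.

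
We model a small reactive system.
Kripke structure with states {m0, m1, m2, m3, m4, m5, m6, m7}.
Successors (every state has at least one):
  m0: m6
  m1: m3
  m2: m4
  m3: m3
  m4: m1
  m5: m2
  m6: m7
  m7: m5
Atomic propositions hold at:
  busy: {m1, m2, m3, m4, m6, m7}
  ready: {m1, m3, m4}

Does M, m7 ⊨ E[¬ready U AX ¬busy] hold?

Yes

Sat(¬ready) = {m0, m2, m5, m6, m7}
Sat(¬busy) = {m0, m5}
Sat(AX ¬busy) = {s : every successor in {m0, m5}} = {m7}
E[¬ready U AX ¬busy]: least fixpoint, start Z0 = Sat(AX ¬busy) = {m7}, add states in Sat(¬ready) with some successor in Z. Z1 = {m6, m7}; Z2 = {m0, m6, m7}; fixed.
Sat(E[¬ready U AX ¬busy]) = {m0, m6, m7}
m7 ∈ Sat(E[¬ready U AX ¬busy]) = {m0, m6, m7}, so the formula holds at m7.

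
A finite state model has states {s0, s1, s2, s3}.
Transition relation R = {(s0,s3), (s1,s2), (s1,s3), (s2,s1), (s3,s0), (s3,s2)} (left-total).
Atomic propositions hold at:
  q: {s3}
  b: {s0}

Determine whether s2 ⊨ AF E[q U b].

E[q U b]: least fixpoint, start Z0 = Sat(b) = {s0}, add states in Sat(q) with some successor in Z. Z1 = {s0, s3}; fixed.
Sat(E[q U b]) = {s0, s3}
AF E[q U b]: least fixpoint, start Z0 = {s0, s3}, add states with every successor in Z. Already a fixed point.
Sat(AF E[q U b]) = {s0, s3}
s2 ∉ Sat(AF E[q U b]) = {s0, s3}, so the formula does not hold at s2.

No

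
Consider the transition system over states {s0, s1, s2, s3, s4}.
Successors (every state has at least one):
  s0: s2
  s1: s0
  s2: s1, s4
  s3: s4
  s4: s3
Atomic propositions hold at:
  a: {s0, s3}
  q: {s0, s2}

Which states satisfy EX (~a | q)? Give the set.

Sat(~a) = {s1, s2, s4}
Sat(~a | q) = {s0, s1, s2, s4}
Sat(EX (~a | q)) = {s : some successor in {s0, s1, s2, s4}} = {s0, s1, s2, s3}

{s0, s1, s2, s3}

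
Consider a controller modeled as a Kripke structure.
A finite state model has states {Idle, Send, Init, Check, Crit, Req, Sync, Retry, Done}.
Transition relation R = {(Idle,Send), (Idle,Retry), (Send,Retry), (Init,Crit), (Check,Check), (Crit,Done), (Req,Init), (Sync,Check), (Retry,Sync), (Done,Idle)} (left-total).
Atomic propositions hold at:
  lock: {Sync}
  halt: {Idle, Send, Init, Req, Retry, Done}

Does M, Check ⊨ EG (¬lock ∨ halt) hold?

Yes

Sat(¬lock) = {Idle, Send, Init, Check, Crit, Req, Retry, Done}
Sat(¬lock ∨ halt) = {Idle, Send, Init, Check, Crit, Req, Retry, Done}
EG (¬lock ∨ halt): greatest fixpoint, start Z0 = {Idle, Send, Init, Check, Crit, Req, Retry, Done}, keep only states in Sat with some successor in Z. Z1 = {Idle, Send, Init, Check, Crit, Req, Done}; Z2 = {Idle, Init, Check, Crit, Req, Done}; Z3 = {Init, Check, Crit, Req, Done}; Z4 = {Init, Check, Crit, Req}; Z5 = {Init, Check, Req}; Z6 = {Check, Req}; Z7 = {Check}; fixed.
Sat(EG (¬lock ∨ halt)) = {Check}
Check ∈ Sat(EG (¬lock ∨ halt)) = {Check}, so the formula holds at Check.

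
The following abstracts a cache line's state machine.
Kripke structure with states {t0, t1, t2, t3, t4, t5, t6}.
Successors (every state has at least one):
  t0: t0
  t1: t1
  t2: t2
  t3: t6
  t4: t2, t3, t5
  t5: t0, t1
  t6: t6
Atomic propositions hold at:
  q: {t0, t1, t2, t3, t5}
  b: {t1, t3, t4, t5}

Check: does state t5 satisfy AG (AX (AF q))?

Yes

AF q: least fixpoint, start Z0 = {t0, t1, t2, t3, t5}, add states with every successor in Z. Z1 = {t0, t1, t2, t3, t4, t5}; fixed.
Sat(AF q) = {t0, t1, t2, t3, t4, t5}
Sat(AX (AF q)) = {s : every successor in {t0, t1, t2, t3, t4, t5}} = {t0, t1, t2, t4, t5}
AG (AX (AF q)): greatest fixpoint, start Z0 = {t0, t1, t2, t4, t5}, keep only states in Sat with every successor in Z. Z1 = {t0, t1, t2, t5}; fixed.
Sat(AG (AX (AF q))) = {t0, t1, t2, t5}
t5 ∈ Sat(AG (AX (AF q))) = {t0, t1, t2, t5}, so the formula holds at t5.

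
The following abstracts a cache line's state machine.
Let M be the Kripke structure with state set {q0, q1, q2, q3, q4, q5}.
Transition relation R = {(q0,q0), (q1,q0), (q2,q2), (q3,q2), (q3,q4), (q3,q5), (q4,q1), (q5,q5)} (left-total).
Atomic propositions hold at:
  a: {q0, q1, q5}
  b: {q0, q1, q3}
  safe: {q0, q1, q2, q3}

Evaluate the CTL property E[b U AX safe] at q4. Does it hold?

Yes

Sat(AX safe) = {s : every successor in {q0, q1, q2, q3}} = {q0, q1, q2, q4}
E[b U AX safe]: least fixpoint, start Z0 = Sat(AX safe) = {q0, q1, q2, q4}, add states in Sat(b) with some successor in Z. Z1 = {q0, q1, q2, q3, q4}; fixed.
Sat(E[b U AX safe]) = {q0, q1, q2, q3, q4}
q4 ∈ Sat(E[b U AX safe]) = {q0, q1, q2, q3, q4}, so the formula holds at q4.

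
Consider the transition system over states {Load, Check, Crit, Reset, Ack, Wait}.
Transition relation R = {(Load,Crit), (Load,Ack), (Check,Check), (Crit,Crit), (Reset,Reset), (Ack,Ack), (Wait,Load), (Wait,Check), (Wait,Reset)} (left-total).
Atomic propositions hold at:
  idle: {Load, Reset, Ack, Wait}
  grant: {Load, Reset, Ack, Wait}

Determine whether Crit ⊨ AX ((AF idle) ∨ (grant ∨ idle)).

No

AF idle: least fixpoint, start Z0 = {Load, Reset, Ack, Wait}, add states with every successor in Z. Already a fixed point.
Sat(AF idle) = {Load, Reset, Ack, Wait}
Sat(grant ∨ idle) = {Load, Reset, Ack, Wait}
Sat((AF idle) ∨ (grant ∨ idle)) = {Load, Reset, Ack, Wait}
Sat(AX ((AF idle) ∨ (grant ∨ idle))) = {s : every successor in {Load, Reset, Ack, Wait}} = {Reset, Ack}
Crit ∉ Sat(AX ((AF idle) ∨ (grant ∨ idle))) = {Reset, Ack}, so the formula does not hold at Crit.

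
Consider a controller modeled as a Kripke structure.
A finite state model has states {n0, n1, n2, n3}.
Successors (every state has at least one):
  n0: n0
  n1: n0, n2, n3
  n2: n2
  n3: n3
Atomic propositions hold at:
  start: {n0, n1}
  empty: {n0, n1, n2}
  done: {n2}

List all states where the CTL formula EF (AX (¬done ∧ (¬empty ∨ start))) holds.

Sat(¬done) = {n0, n1, n3}
Sat(¬empty) = {n3}
Sat(¬empty ∨ start) = {n0, n1, n3}
Sat(¬done ∧ (¬empty ∨ start)) = {n0, n1, n3}
Sat(AX (¬done ∧ (¬empty ∨ start))) = {s : every successor in {n0, n1, n3}} = {n0, n3}
EF (AX (¬done ∧ (¬empty ∨ start))): least fixpoint, start Z0 = {n0, n3}, add states with some successor in Z. Z1 = {n0, n1, n3}; fixed.
Sat(EF (AX (¬done ∧ (¬empty ∨ start)))) = {n0, n1, n3}

{n0, n1, n3}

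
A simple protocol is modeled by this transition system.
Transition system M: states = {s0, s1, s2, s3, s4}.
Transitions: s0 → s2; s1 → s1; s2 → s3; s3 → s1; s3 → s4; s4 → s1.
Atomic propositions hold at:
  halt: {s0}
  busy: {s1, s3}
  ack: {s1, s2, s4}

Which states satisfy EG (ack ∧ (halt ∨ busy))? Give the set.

{s1}

Sat(halt ∨ busy) = {s0, s1, s3}
Sat(ack ∧ (halt ∨ busy)) = {s1}
EG (ack ∧ (halt ∨ busy)): greatest fixpoint, start Z0 = {s1}, keep only states in Sat with some successor in Z. Already a fixed point.
Sat(EG (ack ∧ (halt ∨ busy))) = {s1}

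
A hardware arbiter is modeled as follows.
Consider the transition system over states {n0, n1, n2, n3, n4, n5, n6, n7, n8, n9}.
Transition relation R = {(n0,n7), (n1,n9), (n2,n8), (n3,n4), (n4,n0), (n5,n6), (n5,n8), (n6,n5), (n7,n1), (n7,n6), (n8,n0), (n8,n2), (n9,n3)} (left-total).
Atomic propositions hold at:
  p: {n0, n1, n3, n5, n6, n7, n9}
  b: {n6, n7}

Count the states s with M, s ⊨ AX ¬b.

7

Sat(¬b) = {n0, n1, n2, n3, n4, n5, n8, n9}
Sat(AX ¬b) = {s : every successor in {n0, n1, n2, n3, n4, n5, n8, n9}} = {n1, n2, n3, n4, n6, n8, n9}
|Sat(AX ¬b)| = |{n1, n2, n3, n4, n6, n8, n9}| = 7.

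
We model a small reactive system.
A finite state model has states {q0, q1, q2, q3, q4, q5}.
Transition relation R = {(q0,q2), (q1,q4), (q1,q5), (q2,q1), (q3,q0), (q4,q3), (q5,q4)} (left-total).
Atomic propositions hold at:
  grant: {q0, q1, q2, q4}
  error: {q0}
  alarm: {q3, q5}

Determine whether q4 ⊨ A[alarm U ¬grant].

No

Sat(¬grant) = {q3, q5}
A[alarm U ¬grant]: least fixpoint, start Z0 = Sat(¬grant) = {q3, q5}, add states in Sat(alarm) with every successor in Z. Already a fixed point.
Sat(A[alarm U ¬grant]) = {q3, q5}
q4 ∉ Sat(A[alarm U ¬grant]) = {q3, q5}, so the formula does not hold at q4.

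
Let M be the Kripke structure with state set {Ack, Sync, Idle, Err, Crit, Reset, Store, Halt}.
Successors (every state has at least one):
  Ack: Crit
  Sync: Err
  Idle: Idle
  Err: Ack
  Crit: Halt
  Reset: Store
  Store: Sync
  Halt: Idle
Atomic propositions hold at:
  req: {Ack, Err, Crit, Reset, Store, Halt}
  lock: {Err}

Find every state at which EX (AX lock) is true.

Sat(AX lock) = {s : every successor in {Err}} = {Sync}
Sat(EX (AX lock)) = {s : some successor in {Sync}} = {Store}

{Store}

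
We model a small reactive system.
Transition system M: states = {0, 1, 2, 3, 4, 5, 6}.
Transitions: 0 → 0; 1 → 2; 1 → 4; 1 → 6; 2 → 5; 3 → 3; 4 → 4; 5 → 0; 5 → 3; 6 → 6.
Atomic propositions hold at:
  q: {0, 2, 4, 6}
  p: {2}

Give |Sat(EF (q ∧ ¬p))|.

6

Sat(¬p) = {0, 1, 3, 4, 5, 6}
Sat(q ∧ ¬p) = {0, 4, 6}
EF (q ∧ ¬p): least fixpoint, start Z0 = {0, 4, 6}, add states with some successor in Z. Z1 = {0, 1, 4, 5, 6}; Z2 = {0, 1, 2, 4, 5, 6}; fixed.
Sat(EF (q ∧ ¬p)) = {0, 1, 2, 4, 5, 6}
|Sat(EF (q ∧ ¬p))| = |{0, 1, 2, 4, 5, 6}| = 6.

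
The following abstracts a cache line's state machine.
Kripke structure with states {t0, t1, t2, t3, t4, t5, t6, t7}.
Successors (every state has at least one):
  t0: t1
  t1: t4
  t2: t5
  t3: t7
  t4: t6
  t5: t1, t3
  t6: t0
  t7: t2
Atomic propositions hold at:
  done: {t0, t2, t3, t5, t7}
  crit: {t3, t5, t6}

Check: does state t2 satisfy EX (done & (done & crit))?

Sat(done & crit) = {t3, t5}
Sat(done & (done & crit)) = {t3, t5}
Sat(EX (done & (done & crit))) = {s : some successor in {t3, t5}} = {t2, t5}
t2 ∈ Sat(EX (done & (done & crit))) = {t2, t5}, so the formula holds at t2.

Yes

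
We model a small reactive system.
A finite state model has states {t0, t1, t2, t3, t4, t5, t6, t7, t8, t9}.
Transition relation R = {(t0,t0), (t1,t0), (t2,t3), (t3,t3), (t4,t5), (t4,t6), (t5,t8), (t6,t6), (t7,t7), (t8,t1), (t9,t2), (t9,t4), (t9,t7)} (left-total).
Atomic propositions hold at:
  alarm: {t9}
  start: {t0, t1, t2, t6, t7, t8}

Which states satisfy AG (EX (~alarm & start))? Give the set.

{t0, t1, t4, t5, t6, t7, t8}

Sat(~alarm) = {t0, t1, t2, t3, t4, t5, t6, t7, t8}
Sat(~alarm & start) = {t0, t1, t2, t6, t7, t8}
Sat(EX (~alarm & start)) = {s : some successor in {t0, t1, t2, t6, t7, t8}} = {t0, t1, t4, t5, t6, t7, t8, t9}
AG (EX (~alarm & start)): greatest fixpoint, start Z0 = {t0, t1, t4, t5, t6, t7, t8, t9}, keep only states in Sat with every successor in Z. Z1 = {t0, t1, t4, t5, t6, t7, t8}; fixed.
Sat(AG (EX (~alarm & start))) = {t0, t1, t4, t5, t6, t7, t8}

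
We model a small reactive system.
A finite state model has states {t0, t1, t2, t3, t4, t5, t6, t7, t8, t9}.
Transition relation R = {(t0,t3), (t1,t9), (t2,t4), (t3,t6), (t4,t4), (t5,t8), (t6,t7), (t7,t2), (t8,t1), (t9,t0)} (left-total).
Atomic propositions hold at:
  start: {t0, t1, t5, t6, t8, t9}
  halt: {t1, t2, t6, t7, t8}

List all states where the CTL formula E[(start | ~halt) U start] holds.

Sat(~halt) = {t0, t3, t4, t5, t9}
Sat(start | ~halt) = {t0, t1, t3, t4, t5, t6, t8, t9}
E[(start | ~halt) U start]: least fixpoint, start Z0 = Sat(start) = {t0, t1, t5, t6, t8, t9}, add states in Sat(start | ~halt) with some successor in Z. Z1 = {t0, t1, t3, t5, t6, t8, t9}; fixed.
Sat(E[(start | ~halt) U start]) = {t0, t1, t3, t5, t6, t8, t9}

{t0, t1, t3, t5, t6, t8, t9}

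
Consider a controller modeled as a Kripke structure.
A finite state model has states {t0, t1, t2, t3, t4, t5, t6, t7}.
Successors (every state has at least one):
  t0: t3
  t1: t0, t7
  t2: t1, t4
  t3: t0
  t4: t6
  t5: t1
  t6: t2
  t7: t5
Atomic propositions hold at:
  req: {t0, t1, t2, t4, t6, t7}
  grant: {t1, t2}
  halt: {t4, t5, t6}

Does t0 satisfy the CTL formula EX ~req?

Yes

Sat(~req) = {t3, t5}
Sat(EX ~req) = {s : some successor in {t3, t5}} = {t0, t7}
t0 ∈ Sat(EX ~req) = {t0, t7}, so the formula holds at t0.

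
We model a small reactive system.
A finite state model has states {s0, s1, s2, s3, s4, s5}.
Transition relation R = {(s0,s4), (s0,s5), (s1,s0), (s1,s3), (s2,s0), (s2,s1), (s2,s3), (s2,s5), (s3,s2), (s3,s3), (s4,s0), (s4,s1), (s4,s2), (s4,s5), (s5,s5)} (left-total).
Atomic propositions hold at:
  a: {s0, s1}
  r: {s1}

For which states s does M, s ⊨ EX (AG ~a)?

Sat(~a) = {s2, s3, s4, s5}
AG ~a: greatest fixpoint, start Z0 = {s2, s3, s4, s5}, keep only states in Sat with every successor in Z. Z1 = {s3, s5}; Z2 = {s5}; fixed.
Sat(AG ~a) = {s5}
Sat(EX (AG ~a)) = {s : some successor in {s5}} = {s0, s2, s4, s5}

{s0, s2, s4, s5}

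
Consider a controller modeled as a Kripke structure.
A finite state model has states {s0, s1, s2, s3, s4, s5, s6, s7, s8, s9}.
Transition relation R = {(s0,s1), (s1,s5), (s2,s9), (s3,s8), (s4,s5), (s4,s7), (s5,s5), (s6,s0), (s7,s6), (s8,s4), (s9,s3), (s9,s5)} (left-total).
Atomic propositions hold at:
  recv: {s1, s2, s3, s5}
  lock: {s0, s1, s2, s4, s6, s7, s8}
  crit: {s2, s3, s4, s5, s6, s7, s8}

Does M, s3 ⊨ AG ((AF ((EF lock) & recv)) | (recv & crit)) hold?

EF lock: least fixpoint, start Z0 = {s0, s1, s2, s4, s6, s7, s8}, add states with some successor in Z. Z1 = {s0, s1, s2, s3, s4, s6, s7, s8}; Z2 = {s0, s1, s2, s3, s4, s6, s7, s8, s9}; fixed.
Sat(EF lock) = {s0, s1, s2, s3, s4, s6, s7, s8, s9}
Sat((EF lock) & recv) = {s1, s2, s3}
AF ((EF lock) & recv): least fixpoint, start Z0 = {s1, s2, s3}, add states with every successor in Z. Z1 = {s0, s1, s2, s3}; Z2 = {s0, s1, s2, s3, s6}; Z3 = {s0, s1, s2, s3, s6, s7}; fixed.
Sat(AF ((EF lock) & recv)) = {s0, s1, s2, s3, s6, s7}
Sat(recv & crit) = {s2, s3, s5}
Sat((AF ((EF lock) & recv)) | (recv & crit)) = {s0, s1, s2, s3, s5, s6, s7}
AG ((AF ((EF lock) & recv)) | (recv & crit)): greatest fixpoint, start Z0 = {s0, s1, s2, s3, s5, s6, s7}, keep only states in Sat with every successor in Z. Z1 = {s0, s1, s5, s6, s7}; fixed.
Sat(AG ((AF ((EF lock) & recv)) | (recv & crit))) = {s0, s1, s5, s6, s7}
s3 ∉ Sat(AG ((AF ((EF lock) & recv)) | (recv & crit))) = {s0, s1, s5, s6, s7}, so the formula does not hold at s3.

No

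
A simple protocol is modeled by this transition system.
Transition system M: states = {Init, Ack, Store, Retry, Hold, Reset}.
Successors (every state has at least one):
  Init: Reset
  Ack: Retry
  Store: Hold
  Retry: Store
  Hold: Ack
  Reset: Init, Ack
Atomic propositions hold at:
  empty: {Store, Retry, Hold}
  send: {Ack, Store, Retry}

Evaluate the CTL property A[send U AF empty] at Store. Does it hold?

Yes

AF empty: least fixpoint, start Z0 = {Store, Retry, Hold}, add states with every successor in Z. Z1 = {Ack, Store, Retry, Hold}; fixed.
Sat(AF empty) = {Ack, Store, Retry, Hold}
A[send U AF empty]: least fixpoint, start Z0 = Sat(AF empty) = {Ack, Store, Retry, Hold}, add states in Sat(send) with every successor in Z. Already a fixed point.
Sat(A[send U AF empty]) = {Ack, Store, Retry, Hold}
Store ∈ Sat(A[send U AF empty]) = {Ack, Store, Retry, Hold}, so the formula holds at Store.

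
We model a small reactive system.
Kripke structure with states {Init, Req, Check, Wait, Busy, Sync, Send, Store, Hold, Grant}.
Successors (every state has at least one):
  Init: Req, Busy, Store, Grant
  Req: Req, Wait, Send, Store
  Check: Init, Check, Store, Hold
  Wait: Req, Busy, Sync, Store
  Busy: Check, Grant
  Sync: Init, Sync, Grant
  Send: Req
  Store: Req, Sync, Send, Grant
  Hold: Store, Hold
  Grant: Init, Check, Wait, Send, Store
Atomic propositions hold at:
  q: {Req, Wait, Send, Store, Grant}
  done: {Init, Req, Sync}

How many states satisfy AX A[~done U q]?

Sat(~done) = {Check, Wait, Busy, Send, Store, Hold, Grant}
A[~done U q]: least fixpoint, start Z0 = Sat(q) = {Req, Wait, Send, Store, Grant}, add states in Sat(~done) with every successor in Z. Already a fixed point.
Sat(A[~done U q]) = {Req, Wait, Send, Store, Grant}
Sat(AX A[~done U q]) = {s : every successor in {Req, Wait, Send, Store, Grant}} = {Req, Send}
|Sat(AX A[~done U q])| = |{Req, Send}| = 2.

2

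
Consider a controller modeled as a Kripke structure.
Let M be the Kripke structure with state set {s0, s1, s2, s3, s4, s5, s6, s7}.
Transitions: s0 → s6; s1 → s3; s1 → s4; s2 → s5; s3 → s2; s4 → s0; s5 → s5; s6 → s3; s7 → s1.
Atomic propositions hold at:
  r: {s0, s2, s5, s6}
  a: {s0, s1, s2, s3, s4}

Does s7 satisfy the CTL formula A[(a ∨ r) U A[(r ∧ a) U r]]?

Sat(a ∨ r) = {s0, s1, s2, s3, s4, s5, s6}
Sat(r ∧ a) = {s0, s2}
A[(r ∧ a) U r]: least fixpoint, start Z0 = Sat(r) = {s0, s2, s5, s6}, add states in Sat(r ∧ a) with every successor in Z. Already a fixed point.
Sat(A[(r ∧ a) U r]) = {s0, s2, s5, s6}
A[(a ∨ r) U A[(r ∧ a) U r]]: least fixpoint, start Z0 = Sat(A[(r ∧ a) U r]) = {s0, s2, s5, s6}, add states in Sat(a ∨ r) with every successor in Z. Z1 = {s0, s2, s3, s4, s5, s6}; Z2 = {s0, s1, s2, s3, s4, s5, s6}; fixed.
Sat(A[(a ∨ r) U A[(r ∧ a) U r]]) = {s0, s1, s2, s3, s4, s5, s6}
s7 ∉ Sat(A[(a ∨ r) U A[(r ∧ a) U r]]) = {s0, s1, s2, s3, s4, s5, s6}, so the formula does not hold at s7.

No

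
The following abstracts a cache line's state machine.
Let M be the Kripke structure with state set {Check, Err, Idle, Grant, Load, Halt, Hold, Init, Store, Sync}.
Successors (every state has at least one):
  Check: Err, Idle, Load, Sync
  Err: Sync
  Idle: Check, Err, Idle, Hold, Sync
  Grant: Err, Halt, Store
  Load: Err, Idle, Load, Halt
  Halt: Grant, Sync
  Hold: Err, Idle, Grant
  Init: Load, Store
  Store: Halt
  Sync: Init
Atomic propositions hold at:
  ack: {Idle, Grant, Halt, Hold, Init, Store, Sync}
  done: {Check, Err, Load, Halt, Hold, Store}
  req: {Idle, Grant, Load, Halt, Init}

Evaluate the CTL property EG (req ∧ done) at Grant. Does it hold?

Sat(req ∧ done) = {Load, Halt}
EG (req ∧ done): greatest fixpoint, start Z0 = {Load, Halt}, keep only states in Sat with some successor in Z. Z1 = {Load}; fixed.
Sat(EG (req ∧ done)) = {Load}
Grant ∉ Sat(EG (req ∧ done)) = {Load}, so the formula does not hold at Grant.

No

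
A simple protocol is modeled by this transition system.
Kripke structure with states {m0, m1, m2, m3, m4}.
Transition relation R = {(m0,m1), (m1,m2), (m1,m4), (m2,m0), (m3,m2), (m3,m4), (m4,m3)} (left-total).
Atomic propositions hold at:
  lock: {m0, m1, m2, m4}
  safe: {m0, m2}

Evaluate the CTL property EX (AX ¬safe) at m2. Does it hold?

Sat(¬safe) = {m1, m3, m4}
Sat(AX ¬safe) = {s : every successor in {m1, m3, m4}} = {m0, m4}
Sat(EX (AX ¬safe)) = {s : some successor in {m0, m4}} = {m1, m2, m3}
m2 ∈ Sat(EX (AX ¬safe)) = {m1, m2, m3}, so the formula holds at m2.

Yes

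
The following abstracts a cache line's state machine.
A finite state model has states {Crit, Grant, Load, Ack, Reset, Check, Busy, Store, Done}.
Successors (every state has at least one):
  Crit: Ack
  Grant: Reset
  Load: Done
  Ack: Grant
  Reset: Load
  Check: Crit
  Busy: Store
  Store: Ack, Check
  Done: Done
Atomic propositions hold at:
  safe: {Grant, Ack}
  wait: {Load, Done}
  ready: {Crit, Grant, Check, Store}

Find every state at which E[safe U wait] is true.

{Load, Done}

E[safe U wait]: least fixpoint, start Z0 = Sat(wait) = {Load, Done}, add states in Sat(safe) with some successor in Z. Already a fixed point.
Sat(E[safe U wait]) = {Load, Done}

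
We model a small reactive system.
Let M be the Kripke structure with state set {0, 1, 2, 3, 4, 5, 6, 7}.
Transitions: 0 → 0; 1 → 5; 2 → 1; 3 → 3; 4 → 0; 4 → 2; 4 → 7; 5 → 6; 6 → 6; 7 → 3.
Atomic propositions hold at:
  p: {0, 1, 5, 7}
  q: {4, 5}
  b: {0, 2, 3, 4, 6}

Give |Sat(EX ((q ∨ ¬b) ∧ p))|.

Sat(¬b) = {1, 5, 7}
Sat(q ∨ ¬b) = {1, 4, 5, 7}
Sat((q ∨ ¬b) ∧ p) = {1, 5, 7}
Sat(EX ((q ∨ ¬b) ∧ p)) = {s : some successor in {1, 5, 7}} = {1, 2, 4}
|Sat(EX ((q ∨ ¬b) ∧ p))| = |{1, 2, 4}| = 3.

3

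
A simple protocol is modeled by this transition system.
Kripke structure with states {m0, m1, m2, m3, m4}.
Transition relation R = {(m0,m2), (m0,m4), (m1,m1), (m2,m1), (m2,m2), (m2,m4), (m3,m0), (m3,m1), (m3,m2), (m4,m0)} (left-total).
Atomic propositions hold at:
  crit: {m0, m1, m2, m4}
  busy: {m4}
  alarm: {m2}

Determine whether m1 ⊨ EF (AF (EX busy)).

Sat(EX busy) = {s : some successor in {m4}} = {m0, m2}
AF (EX busy): least fixpoint, start Z0 = {m0, m2}, add states with every successor in Z. Z1 = {m0, m2, m4}; fixed.
Sat(AF (EX busy)) = {m0, m2, m4}
EF (AF (EX busy)): least fixpoint, start Z0 = {m0, m2, m4}, add states with some successor in Z. Z1 = {m0, m2, m3, m4}; fixed.
Sat(EF (AF (EX busy))) = {m0, m2, m3, m4}
m1 ∉ Sat(EF (AF (EX busy))) = {m0, m2, m3, m4}, so the formula does not hold at m1.

No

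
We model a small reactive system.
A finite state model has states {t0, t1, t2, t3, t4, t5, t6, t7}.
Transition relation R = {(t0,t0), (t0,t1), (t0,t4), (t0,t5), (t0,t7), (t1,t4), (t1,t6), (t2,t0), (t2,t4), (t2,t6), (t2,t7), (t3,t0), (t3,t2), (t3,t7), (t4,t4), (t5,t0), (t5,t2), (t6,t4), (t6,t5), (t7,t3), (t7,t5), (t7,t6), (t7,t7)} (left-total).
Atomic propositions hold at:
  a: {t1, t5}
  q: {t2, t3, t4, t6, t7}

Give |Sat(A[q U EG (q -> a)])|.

2

Sat(q -> a) = {t0, t1, t5}
EG (q -> a): greatest fixpoint, start Z0 = {t0, t1, t5}, keep only states in Sat with some successor in Z. Z1 = {t0, t5}; fixed.
Sat(EG (q -> a)) = {t0, t5}
A[q U EG (q -> a)]: least fixpoint, start Z0 = Sat(EG (q -> a)) = {t0, t5}, add states in Sat(q) with every successor in Z. Already a fixed point.
Sat(A[q U EG (q -> a)]) = {t0, t5}
|Sat(A[q U EG (q -> a)])| = |{t0, t5}| = 2.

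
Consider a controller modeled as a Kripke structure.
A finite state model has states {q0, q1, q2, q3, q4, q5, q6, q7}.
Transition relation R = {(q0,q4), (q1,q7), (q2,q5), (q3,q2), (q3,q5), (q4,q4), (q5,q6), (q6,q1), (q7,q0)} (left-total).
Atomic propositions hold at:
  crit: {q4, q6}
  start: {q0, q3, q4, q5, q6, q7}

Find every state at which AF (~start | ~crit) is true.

{q0, q1, q2, q3, q5, q6, q7}

Sat(~start) = {q1, q2}
Sat(~crit) = {q0, q1, q2, q3, q5, q7}
Sat(~start | ~crit) = {q0, q1, q2, q3, q5, q7}
AF (~start | ~crit): least fixpoint, start Z0 = {q0, q1, q2, q3, q5, q7}, add states with every successor in Z. Z1 = {q0, q1, q2, q3, q5, q6, q7}; fixed.
Sat(AF (~start | ~crit)) = {q0, q1, q2, q3, q5, q6, q7}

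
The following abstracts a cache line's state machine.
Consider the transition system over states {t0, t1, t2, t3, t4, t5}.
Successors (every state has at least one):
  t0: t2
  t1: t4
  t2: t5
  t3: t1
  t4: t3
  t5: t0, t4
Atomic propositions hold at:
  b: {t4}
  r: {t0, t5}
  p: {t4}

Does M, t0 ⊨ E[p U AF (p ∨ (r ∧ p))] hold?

No

Sat(r ∧ p) = ∅
Sat(p ∨ (r ∧ p)) = {t4}
AF (p ∨ (r ∧ p)): least fixpoint, start Z0 = {t4}, add states with every successor in Z. Z1 = {t1, t4}; Z2 = {t1, t3, t4}; fixed.
Sat(AF (p ∨ (r ∧ p))) = {t1, t3, t4}
E[p U AF (p ∨ (r ∧ p))]: least fixpoint, start Z0 = Sat(AF (p ∨ (r ∧ p))) = {t1, t3, t4}, add states in Sat(p) with some successor in Z. Already a fixed point.
Sat(E[p U AF (p ∨ (r ∧ p))]) = {t1, t3, t4}
t0 ∉ Sat(E[p U AF (p ∨ (r ∧ p))]) = {t1, t3, t4}, so the formula does not hold at t0.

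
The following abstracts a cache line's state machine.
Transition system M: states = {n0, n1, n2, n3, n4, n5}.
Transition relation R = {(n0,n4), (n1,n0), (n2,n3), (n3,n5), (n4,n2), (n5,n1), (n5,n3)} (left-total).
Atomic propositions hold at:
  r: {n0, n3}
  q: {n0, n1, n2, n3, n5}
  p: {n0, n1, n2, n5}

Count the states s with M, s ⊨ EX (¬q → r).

5

Sat(¬q) = {n4}
Sat(¬q → r) = {n0, n1, n2, n3, n5}
Sat(EX (¬q → r)) = {s : some successor in {n0, n1, n2, n3, n5}} = {n1, n2, n3, n4, n5}
|Sat(EX (¬q → r))| = |{n1, n2, n3, n4, n5}| = 5.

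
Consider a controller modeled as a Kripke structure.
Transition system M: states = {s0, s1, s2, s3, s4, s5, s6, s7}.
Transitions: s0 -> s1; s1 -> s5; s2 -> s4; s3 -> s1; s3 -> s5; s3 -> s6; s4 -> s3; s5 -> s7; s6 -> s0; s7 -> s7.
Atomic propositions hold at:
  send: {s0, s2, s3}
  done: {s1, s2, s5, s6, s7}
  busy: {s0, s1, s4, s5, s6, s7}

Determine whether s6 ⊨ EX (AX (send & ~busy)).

No

Sat(~busy) = {s2, s3}
Sat(send & ~busy) = {s2, s3}
Sat(AX (send & ~busy)) = {s : every successor in {s2, s3}} = {s4}
Sat(EX (AX (send & ~busy))) = {s : some successor in {s4}} = {s2}
s6 ∉ Sat(EX (AX (send & ~busy))) = {s2}, so the formula does not hold at s6.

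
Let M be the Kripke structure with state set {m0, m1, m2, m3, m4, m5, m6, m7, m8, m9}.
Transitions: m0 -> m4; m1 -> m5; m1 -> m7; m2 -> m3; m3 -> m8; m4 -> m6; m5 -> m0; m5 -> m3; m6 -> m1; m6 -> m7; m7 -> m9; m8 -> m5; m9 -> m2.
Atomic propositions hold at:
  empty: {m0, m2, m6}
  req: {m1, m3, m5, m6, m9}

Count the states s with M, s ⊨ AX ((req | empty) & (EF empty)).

Sat(req | empty) = {m0, m1, m2, m3, m5, m6, m9}
EF empty: least fixpoint, start Z0 = {m0, m2, m6}, add states with some successor in Z. Z1 = {m0, m2, m4, m5, m6, m9}; Z2 = {m0, m1, m2, m4, m5, m6, m7, m8, m9}; Z3 = {m0, m1, m2, m3, m4, m5, m6, m7, m8, m9}; fixed.
Sat(EF empty) = {m0, m1, m2, m3, m4, m5, m6, m7, m8, m9}
Sat((req | empty) & (EF empty)) = {m0, m1, m2, m3, m5, m6, m9}
Sat(AX ((req | empty) & (EF empty))) = {s : every successor in {m0, m1, m2, m3, m5, m6, m9}} = {m2, m4, m5, m7, m8, m9}
|Sat(AX ((req | empty) & (EF empty)))| = |{m2, m4, m5, m7, m8, m9}| = 6.

6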